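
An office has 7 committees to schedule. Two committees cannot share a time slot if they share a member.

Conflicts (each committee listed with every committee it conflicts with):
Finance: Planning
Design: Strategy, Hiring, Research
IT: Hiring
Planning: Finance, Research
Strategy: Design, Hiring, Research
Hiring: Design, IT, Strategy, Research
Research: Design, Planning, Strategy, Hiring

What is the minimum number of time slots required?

Design, Strategy, Hiring, Research are mutually in conflict, so at least 4 time slots are needed.
Using 4 time slots: Finance=2, Design=3, IT=2, Planning=1, Strategy=4, Hiring=1, Research=2. No two conflicting committees share a time slot.

4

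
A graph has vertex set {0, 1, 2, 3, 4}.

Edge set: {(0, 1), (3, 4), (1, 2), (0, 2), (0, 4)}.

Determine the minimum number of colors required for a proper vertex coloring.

3

0, 1, 2 are mutually adjacent, so at least 3 colors are needed.
3 colors suffice: color a → {0, 3}; color b → {2, 4}; color c → {1}. No two adjacent vertices share a color.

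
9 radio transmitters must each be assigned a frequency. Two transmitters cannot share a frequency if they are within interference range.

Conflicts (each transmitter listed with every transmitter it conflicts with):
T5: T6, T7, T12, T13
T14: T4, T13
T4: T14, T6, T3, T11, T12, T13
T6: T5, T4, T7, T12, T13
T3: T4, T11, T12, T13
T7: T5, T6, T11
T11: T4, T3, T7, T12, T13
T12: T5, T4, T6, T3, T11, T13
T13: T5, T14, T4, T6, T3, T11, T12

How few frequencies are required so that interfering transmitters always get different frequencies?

T4, T3, T11, T12, T13 all conflict with each other, so at least 5 frequencies are needed.
5 frequencies suffice: frequency 1 → {T7, T13}; frequency 2 → {T5, T4}; frequency 3 → {T14, T12}; frequency 4 → {T6, T11}; frequency 5 → {T3}. Every pair that conflicts lands in different frequencies.

5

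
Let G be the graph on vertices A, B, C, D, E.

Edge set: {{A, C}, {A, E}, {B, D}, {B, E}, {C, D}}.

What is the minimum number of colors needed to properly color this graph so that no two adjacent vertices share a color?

The cycle A-C-D-B-E-A has odd length 5, so it cannot be 2-colored; at least 3 colors are needed.
3 colors suffice: color 1 → {D, E}; color 2 → {B, C}; color 3 → {A}. Each edge has distinct colors on its endpoints.

3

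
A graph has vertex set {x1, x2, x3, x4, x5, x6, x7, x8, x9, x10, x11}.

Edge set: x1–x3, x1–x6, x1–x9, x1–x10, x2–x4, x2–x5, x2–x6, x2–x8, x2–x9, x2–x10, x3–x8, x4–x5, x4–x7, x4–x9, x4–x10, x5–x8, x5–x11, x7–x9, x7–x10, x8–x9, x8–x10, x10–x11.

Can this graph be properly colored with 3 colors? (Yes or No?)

Yes

The chromatic number is 3. x2, x4, x9 are pairwise adjacent, so at least 3 colors are needed.
3 colors suffice: color 1 → {x1, x2, x7, x11}; color 2 → {x3, x5, x6, x9, x10}; color 3 → {x4, x8}.
That is already a proper 3-coloring.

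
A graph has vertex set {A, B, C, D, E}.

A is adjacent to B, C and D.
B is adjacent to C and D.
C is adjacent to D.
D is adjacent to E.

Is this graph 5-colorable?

The chromatic number is 4. A, B, C, D are mutually adjacent (a clique of size 4), so at least 4 colors are needed.
4 colors suffice: color 1 → {D}; color 2 → {C, E}; color 3 → {A}; color 4 → {B}.
Since 5 ≥ 4, a proper 5-coloring certainly exists.

Yes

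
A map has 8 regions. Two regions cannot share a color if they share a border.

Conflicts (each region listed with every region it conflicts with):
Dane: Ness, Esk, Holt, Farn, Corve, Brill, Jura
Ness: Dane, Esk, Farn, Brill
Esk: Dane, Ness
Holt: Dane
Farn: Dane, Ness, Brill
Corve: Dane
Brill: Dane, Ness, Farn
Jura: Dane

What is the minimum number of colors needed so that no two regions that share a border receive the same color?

Dane, Ness, Farn, Brill are mutually in conflict, so at least 4 colors are needed.
4 colors suffice: color 1 → {Dane}; color 2 → {Ness, Holt, Corve, Jura}; color 3 → {Esk, Farn}; color 4 → {Brill}. Every pair that conflicts lands in different colors.

4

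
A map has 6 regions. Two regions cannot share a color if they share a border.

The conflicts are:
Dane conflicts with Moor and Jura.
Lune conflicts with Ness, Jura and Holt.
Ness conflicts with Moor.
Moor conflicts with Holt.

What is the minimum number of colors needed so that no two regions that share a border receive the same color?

The cycle Ness-Moor-Dane-Jura-Lune-Ness has odd length 5, so it cannot be 2-colored; at least 3 colors are needed.
A valid assignment using 3 colors: Dane=2, Lune=1, Ness=2, Moor=1, Jura=3, Holt=2. Each listed conflict is separated.

3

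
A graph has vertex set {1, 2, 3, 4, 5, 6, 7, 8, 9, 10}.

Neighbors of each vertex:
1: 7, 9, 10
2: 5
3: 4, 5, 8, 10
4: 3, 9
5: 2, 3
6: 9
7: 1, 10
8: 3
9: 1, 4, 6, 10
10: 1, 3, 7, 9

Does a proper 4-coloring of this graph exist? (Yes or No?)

Yes

The chromatic number is 3. 1, 9, 10 form a triangle, so at least 3 colors are needed.
3 colors suffice: 1=c, 2=a, 3=a, 4=b, 5=b, 6=b, 7=a, 8=b, 9=a, 10=b.
Since 4 ≥ 3, a proper 4-coloring certainly exists.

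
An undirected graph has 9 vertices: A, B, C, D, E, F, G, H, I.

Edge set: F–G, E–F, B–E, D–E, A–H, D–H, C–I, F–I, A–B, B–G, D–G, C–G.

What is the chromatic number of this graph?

3

The cycle H-A-B-G-D-H has odd length 5, so it cannot be 2-colored; at least 3 colors are needed.
A valid assignment using 3 colors: A=1, B=2, C=2, D=2, E=1, F=2, G=1, H=3, I=1. No two adjacent vertices share a color.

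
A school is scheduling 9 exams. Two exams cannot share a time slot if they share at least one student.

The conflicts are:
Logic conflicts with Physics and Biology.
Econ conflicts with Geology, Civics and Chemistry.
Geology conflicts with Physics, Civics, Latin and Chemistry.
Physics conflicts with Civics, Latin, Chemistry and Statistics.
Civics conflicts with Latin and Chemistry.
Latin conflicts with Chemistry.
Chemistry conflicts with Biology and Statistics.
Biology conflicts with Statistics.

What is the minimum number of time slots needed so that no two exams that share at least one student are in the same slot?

5

Geology, Physics, Civics, Latin, Chemistry are mutually in conflict, so at least 5 time slots are needed.
5 time slots suffice: time slot 1 → {Logic, Chemistry}; time slot 2 → {Econ, Physics, Biology}; time slot 3 → {Geology, Statistics}; time slot 4 → {Civics}; time slot 5 → {Latin}. Each listed conflict is separated.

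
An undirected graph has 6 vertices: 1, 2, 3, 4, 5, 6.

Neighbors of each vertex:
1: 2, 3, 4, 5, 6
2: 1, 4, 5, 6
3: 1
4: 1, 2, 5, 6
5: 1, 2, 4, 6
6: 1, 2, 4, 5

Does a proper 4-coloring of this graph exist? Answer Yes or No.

1, 2, 4, 5, 6 are pairwise adjacent (a clique of size 5), so at least 5 colors are needed.
So 4 colors are not enough.

No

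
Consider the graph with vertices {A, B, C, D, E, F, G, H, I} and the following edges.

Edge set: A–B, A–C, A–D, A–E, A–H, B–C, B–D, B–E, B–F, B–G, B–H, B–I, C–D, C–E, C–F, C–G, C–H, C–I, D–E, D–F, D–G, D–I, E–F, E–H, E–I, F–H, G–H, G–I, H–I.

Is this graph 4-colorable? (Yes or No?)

B, C, D, E, F are mutually adjacent (a clique of size 5), so at least 5 colors are needed.
So 4 colors are not enough.

No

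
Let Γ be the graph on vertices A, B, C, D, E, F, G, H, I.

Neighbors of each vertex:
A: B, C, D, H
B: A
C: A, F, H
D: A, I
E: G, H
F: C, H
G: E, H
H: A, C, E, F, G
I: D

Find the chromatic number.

E, G, H form a triangle, so at least 3 colors are needed.
3 colors suffice: color 1 → {B, D, H}; color 2 → {A, E, F, I}; color 3 → {C, G}. Every edge joins two different colors.

3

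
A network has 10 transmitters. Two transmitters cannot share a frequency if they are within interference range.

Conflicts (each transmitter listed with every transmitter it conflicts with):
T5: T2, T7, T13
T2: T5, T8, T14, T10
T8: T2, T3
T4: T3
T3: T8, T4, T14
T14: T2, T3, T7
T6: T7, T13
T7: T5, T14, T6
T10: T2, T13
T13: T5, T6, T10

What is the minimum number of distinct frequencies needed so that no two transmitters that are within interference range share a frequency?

T5 and T13 conflict, so at least 2 frequencies are needed.
Using 2 frequencies: T5=2, T2=1, T8=2, T4=2, T3=1, T14=2, T6=2, T7=1, T10=2, T13=1. Each listed conflict is separated.

2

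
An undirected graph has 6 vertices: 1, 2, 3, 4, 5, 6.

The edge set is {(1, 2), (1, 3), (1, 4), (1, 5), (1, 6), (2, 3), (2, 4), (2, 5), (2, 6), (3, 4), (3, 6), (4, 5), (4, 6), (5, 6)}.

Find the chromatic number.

1, 2, 3, 4, 6 are pairwise adjacent (a clique of size 5), so at least 5 colors are needed.
5 colors suffice: color a → {4}; color b → {2}; color c → {1}; color d → {6}; color e → {3, 5}. Each edge has distinct colors on its endpoints.

5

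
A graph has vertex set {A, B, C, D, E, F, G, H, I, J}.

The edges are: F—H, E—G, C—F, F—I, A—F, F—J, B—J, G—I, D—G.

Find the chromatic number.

2

F and H are adjacent, so at least 2 colors are needed.
2 colors suffice: color red → {B, F, G}; color blue → {A, C, D, E, H, I, J}. Every edge joins two different colors.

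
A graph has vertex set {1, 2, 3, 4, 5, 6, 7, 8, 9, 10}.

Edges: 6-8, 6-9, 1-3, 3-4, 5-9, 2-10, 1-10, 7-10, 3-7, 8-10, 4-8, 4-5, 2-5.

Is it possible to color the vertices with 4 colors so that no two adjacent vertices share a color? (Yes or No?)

Yes

The chromatic number is 3. The cycle 10-2-5-4-8-10 has odd length 5, so it cannot be 2-colored; at least 3 colors are needed.
3 colors suffice: color a → {3, 5, 6, 10}; color b → {1, 2, 4, 7, 9}; color c → {8}.
Since 4 ≥ 3, a proper 4-coloring certainly exists.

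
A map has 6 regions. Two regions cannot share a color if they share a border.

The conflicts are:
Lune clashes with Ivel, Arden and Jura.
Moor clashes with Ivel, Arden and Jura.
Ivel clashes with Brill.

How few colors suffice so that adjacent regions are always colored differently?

Moor and Jura conflict, so at least 2 colors are needed.
2 colors suffice: color 1 → {Ivel, Arden, Jura}; color 2 → {Lune, Moor, Brill}. Each listed conflict is separated.

2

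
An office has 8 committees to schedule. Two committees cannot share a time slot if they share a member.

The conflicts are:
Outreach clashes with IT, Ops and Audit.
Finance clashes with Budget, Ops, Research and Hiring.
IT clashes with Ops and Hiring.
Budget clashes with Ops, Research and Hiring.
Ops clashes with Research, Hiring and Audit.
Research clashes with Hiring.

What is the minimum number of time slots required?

Finance, Budget, Ops, Research, Hiring are mutually in conflict, so at least 5 time slots are needed.
Using 5 time slots: Outreach=2, Finance=3, IT=3, Budget=4, Ops=1, Research=5, Hiring=2, Audit=3. Every pair that conflicts lands in different time slots.

5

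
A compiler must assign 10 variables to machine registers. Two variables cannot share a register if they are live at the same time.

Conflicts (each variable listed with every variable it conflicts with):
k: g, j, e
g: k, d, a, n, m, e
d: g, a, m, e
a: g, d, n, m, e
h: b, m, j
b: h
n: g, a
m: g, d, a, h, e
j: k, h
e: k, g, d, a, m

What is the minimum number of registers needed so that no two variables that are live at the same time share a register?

5

g, d, a, m, e pairwise conflict, so at least 5 registers are needed.
5 registers suffice: register 1 → {g, h}; register 2 → {b, n, j, e}; register 3 → {k, m}; register 4 → {a}; register 5 → {d}. Each listed conflict is separated.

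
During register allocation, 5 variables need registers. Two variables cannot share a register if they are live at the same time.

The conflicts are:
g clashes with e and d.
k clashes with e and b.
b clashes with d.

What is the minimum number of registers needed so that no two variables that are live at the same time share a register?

The cycle d-b-k-e-g-d has odd length 5, so it cannot be 2-colored; at least 3 registers are needed.
3 registers suffice: register 1 → {g, k}; register 2 → {e, b}; register 3 → {d}. Every pair that conflicts lands in different registers.

3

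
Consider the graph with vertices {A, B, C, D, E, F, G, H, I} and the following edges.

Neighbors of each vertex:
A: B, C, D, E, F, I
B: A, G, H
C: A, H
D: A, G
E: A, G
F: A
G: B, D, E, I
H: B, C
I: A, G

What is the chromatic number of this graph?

G and I are adjacent, so at least 2 colors are needed.
2 colors suffice: color red → {A, G, H}; color blue → {B, C, D, E, F, I}. Every edge joins two different colors.

2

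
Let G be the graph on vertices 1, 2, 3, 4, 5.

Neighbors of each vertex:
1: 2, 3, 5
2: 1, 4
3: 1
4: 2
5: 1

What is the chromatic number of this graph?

2

1 and 3 are adjacent, so at least 2 colors are needed.
2 colors suffice: color a → {1, 4}; color b → {2, 3, 5}. Each edge has distinct colors on its endpoints.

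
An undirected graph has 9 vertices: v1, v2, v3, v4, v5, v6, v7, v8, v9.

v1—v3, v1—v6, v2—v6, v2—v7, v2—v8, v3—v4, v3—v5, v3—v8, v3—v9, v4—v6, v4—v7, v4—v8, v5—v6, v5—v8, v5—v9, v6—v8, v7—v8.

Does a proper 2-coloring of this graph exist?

No

v3, v4, v8 are mutually adjacent, so at least 3 colors are needed.
So 2 colors are not enough.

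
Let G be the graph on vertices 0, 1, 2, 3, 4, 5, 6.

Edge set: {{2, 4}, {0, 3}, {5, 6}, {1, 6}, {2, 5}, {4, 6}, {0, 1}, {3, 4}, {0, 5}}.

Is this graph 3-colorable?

Yes

The chromatic number is 3. The cycle 0-5-6-4-3-0 has odd length 5, so it cannot be 2-colored; at least 3 colors are needed.
3 colors suffice: color a → {0, 2, 6}; color b → {1, 4, 5}; color c → {3}.
That is already a proper 3-coloring.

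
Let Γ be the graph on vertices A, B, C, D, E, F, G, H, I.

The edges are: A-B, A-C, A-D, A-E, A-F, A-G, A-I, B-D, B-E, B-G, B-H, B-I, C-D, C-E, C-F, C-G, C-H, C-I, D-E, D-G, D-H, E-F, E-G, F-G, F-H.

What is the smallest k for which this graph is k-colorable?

A, C, E, F, G are mutually adjacent (a clique of size 5), so at least 5 colors are needed.
5 colors suffice: A=red, B=blue, C=blue, D=purple, E=yellow, F=purple, G=green, H=red, I=green. Every edge joins two different colors.

5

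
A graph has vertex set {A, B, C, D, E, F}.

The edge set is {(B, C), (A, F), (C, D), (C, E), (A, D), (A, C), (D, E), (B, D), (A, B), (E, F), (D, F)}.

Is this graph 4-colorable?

The chromatic number is 4. A, B, C, D form a clique, so at least 4 colors are needed.
A valid assignment using 4 colors: A=3, B=4, C=2, D=1, E=3, F=2.
That is already a proper 4-coloring.

Yes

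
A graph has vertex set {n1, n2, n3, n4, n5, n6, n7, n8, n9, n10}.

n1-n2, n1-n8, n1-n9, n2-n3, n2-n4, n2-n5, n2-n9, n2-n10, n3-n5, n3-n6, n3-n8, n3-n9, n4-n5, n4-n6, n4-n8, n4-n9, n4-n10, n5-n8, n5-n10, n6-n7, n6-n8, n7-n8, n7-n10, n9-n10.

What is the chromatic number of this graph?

4

n2, n4, n9, n10 form a clique, so at least 4 colors are needed.
4 colors suffice: color R → {n2, n8}; color B → {n1, n3, n4, n7}; color G → {n6, n10}; color Y → {n5, n9}. No two adjacent vertices share a color.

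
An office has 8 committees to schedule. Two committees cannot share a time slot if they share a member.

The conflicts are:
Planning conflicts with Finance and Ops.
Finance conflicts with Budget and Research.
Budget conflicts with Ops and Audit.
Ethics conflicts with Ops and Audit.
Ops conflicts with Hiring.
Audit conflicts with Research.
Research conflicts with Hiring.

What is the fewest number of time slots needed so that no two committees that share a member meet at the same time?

The cycle Ops-Ethics-Audit-Research-Hiring-Ops has odd length 5, so it cannot be 2-colored; at least 3 time slots are needed.
3 time slots suffice: Planning=2, Finance=1, Budget=2, Ethics=2, Ops=1, Audit=1, Research=2, Hiring=3. No two conflicting committees share a time slot.

3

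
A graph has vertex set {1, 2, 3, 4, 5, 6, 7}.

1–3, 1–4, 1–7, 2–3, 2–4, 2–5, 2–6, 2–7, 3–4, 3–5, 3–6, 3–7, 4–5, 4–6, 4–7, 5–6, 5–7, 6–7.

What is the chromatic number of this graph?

2, 3, 4, 5, 6, 7 form a clique, so at least 6 colors are needed.
One proper 6-coloring: 1=d, 2=e, 3=b, 4=c, 5=f, 6=d, 7=a. Every edge joins two different colors.

6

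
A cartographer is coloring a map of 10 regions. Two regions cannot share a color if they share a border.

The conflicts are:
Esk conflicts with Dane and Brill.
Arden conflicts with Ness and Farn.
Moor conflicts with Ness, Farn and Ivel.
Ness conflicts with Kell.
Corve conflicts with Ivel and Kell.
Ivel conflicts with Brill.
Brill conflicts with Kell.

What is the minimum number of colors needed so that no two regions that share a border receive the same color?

The cycle Ness-Kell-Corve-Ivel-Moor-Ness has odd length 5, so it cannot be 2-colored; at least 3 colors are needed.
3 colors suffice: Esk=1, Arden=2, Moor=2, Ness=1, Farn=1, Dane=2, Corve=2, Ivel=1, Brill=2, Kell=3. No two conflicting regions share a color.

3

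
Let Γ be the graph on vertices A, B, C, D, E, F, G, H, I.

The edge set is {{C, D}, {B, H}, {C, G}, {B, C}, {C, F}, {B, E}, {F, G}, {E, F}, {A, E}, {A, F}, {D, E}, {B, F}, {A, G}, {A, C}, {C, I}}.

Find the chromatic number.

A, C, F, G are mutually adjacent (a clique of size 4), so at least 4 colors are needed.
4 colors suffice: A=3, B=3, C=1, D=2, E=1, F=2, G=4, H=1, I=2. Every edge joins two different colors.

4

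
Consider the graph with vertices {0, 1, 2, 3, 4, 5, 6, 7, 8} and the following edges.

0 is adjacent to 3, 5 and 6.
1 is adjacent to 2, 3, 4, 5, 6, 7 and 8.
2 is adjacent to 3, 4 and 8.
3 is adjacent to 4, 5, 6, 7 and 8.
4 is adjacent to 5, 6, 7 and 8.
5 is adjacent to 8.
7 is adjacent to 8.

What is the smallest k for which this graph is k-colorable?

5

1, 3, 4, 7, 8 form a clique, so at least 5 colors are needed.
5 colors suffice: color red → {3}; color blue → {0, 4}; color green → {1}; color yellow → {6, 8}; color purple → {2, 5, 7}. Every edge joins two different colors.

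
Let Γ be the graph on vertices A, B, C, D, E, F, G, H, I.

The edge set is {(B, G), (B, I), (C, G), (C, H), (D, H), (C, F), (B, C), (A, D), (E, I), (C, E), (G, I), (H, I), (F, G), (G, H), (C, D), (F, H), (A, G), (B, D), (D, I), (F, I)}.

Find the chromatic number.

C, F, G, H form a clique, so at least 4 colors are needed.
One proper 4-coloring: A=2, B=3, C=2, D=1, E=1, F=4, G=1, H=3, I=2. No two adjacent vertices share a color.

4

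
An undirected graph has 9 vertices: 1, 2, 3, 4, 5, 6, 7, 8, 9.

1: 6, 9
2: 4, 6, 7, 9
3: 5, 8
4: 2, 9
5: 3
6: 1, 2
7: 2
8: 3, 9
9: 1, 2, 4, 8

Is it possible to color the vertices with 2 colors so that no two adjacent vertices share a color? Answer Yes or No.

No

2, 4, 9 are mutually adjacent, so at least 3 colors are needed.
So 2 colors are not enough.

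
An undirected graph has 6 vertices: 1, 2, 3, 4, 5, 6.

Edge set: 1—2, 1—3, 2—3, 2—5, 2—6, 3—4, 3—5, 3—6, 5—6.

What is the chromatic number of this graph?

2, 3, 5, 6 are mutually adjacent (a clique of size 4), so at least 4 colors are needed.
4 colors suffice: color red → {3}; color blue → {2, 4}; color green → {1, 5}; color yellow → {6}. Every edge joins two different colors.

4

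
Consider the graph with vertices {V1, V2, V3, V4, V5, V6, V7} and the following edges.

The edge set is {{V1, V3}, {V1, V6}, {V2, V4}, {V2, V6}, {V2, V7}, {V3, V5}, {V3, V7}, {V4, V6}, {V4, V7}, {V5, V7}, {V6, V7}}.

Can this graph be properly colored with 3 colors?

V2, V4, V6, V7 are pairwise adjacent (a clique of size 4), so at least 4 colors are needed.
So 3 colors are not enough.

No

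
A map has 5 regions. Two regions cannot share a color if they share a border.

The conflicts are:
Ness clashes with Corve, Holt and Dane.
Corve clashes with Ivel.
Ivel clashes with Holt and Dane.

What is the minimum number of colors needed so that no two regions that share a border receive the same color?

Corve and Ivel conflict, so at least 2 colors are needed.
2 colors suffice: color 1 → {Ness, Ivel}; color 2 → {Corve, Holt, Dane}. Each listed conflict is separated.

2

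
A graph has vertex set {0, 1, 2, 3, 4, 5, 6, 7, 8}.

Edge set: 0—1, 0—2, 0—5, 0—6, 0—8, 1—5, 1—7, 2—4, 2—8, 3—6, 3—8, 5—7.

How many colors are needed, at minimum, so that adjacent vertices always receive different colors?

3

0, 1, 5 are pairwise adjacent, so at least 3 colors are needed.
3 colors suffice: 0=red, 1=green, 2=blue, 3=red, 4=red, 5=blue, 6=blue, 7=red, 8=green. Each edge has distinct colors on its endpoints.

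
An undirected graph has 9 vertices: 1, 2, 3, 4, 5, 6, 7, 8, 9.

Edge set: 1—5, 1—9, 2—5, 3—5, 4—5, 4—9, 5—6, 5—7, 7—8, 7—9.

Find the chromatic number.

3 and 5 are adjacent, so at least 2 colors are needed.
One proper 2-coloring: 1=blue, 2=blue, 3=blue, 4=blue, 5=red, 6=blue, 7=blue, 8=red, 9=red. Every edge joins two different colors.

2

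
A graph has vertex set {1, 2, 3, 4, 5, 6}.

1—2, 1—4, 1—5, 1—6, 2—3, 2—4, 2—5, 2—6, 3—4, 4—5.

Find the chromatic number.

1, 2, 4, 5 form a clique, so at least 4 colors are needed.
4 colors suffice: 1=green, 2=red, 3=green, 4=blue, 5=yellow, 6=blue. No two adjacent vertices share a color.

4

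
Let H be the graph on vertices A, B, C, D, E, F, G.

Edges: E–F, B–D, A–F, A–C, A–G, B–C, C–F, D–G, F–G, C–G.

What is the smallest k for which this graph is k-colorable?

A, C, F, G form a clique, so at least 4 colors are needed.
A valid assignment using 4 colors: A=yellow, B=blue, C=red, D=red, E=red, F=green, G=blue. Each edge has distinct colors on its endpoints.

4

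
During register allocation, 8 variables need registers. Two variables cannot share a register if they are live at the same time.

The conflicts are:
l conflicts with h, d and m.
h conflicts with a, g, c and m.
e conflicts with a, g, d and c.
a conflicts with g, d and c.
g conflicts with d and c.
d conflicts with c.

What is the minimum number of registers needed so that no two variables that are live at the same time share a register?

e, a, g, d, c are mutually in conflict, so at least 5 registers are needed.
A valid assignment using 5 registers: l=2, h=1, e=5, a=2, g=4, d=1, c=3, m=3. Each listed conflict is separated.

5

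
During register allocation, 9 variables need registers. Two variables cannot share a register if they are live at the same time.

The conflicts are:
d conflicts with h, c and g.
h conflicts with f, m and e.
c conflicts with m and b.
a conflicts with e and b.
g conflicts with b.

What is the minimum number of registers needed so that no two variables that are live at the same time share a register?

a and b conflict, so at least 2 registers are needed.
A valid assignment using 2 registers: d=2, h=1, c=1, f=2, a=1, m=2, g=1, e=2, b=2. Each listed conflict is separated.

2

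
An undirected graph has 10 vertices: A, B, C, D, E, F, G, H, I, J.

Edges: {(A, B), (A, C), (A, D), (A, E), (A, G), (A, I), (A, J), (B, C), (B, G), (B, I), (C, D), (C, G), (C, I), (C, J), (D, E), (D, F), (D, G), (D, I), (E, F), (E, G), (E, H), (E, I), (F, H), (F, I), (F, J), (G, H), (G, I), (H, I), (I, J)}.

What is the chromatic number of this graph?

5

A, C, D, G, I are pairwise adjacent (a clique of size 5), so at least 5 colors are needed.
A valid assignment using 5 colors: A=blue, B=yellow, C=purple, D=yellow, E=purple, F=blue, G=green, H=yellow, I=red, J=green. No two adjacent vertices share a color.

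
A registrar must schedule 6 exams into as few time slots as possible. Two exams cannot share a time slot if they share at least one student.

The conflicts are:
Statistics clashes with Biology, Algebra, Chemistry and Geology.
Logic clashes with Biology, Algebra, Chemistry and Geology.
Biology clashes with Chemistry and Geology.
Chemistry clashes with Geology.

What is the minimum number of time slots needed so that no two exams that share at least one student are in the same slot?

4

Logic, Biology, Chemistry, Geology pairwise conflict, so at least 4 time slots are needed.
A valid assignment using 4 time slots: Statistics=1, Logic=1, Biology=4, Algebra=2, Chemistry=3, Geology=2. Every pair that conflicts lands in different time slots.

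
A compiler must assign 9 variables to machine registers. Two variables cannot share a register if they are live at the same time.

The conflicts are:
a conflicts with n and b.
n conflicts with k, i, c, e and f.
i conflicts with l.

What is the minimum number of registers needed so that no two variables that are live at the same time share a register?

n and k conflict, so at least 2 registers are needed.
2 registers suffice: register 1 → {n, b, l}; register 2 → {a, k, i, c, e, f}. Every pair that conflicts lands in different registers.

2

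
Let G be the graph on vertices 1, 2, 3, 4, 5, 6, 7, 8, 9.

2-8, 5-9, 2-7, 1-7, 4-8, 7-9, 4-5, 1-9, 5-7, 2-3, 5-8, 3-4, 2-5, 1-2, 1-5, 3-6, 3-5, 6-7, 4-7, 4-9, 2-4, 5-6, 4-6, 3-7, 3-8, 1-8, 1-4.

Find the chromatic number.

2, 3, 4, 5, 8 are pairwise adjacent (a clique of size 5), so at least 5 colors are needed.
One proper 5-coloring: 1=yellow, 2=purple, 3=yellow, 4=blue, 5=red, 6=purple, 7=green, 8=green, 9=purple. Every edge joins two different colors.

5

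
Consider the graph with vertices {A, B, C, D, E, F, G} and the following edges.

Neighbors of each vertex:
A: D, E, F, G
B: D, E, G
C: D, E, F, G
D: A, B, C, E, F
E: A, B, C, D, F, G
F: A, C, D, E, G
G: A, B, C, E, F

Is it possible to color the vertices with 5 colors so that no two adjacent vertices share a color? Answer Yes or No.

Yes

The chromatic number is 4. A, D, E, F are mutually adjacent (a clique of size 4), so at least 4 colors are needed.
4 colors suffice: color red → {E}; color blue → {D, G}; color green → {B, F}; color yellow → {A, C}.
Since 5 ≥ 4, a proper 5-coloring certainly exists.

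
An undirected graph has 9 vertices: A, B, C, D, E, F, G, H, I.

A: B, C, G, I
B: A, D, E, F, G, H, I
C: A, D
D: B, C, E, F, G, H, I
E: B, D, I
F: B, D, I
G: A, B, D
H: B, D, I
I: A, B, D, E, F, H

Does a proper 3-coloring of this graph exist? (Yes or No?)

B, D, H, I are pairwise adjacent (a clique of size 4), so at least 4 colors are needed.
So 3 colors are not enough.

No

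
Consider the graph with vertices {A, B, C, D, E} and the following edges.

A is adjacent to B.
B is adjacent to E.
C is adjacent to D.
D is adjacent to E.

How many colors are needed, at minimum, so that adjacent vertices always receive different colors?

2

D and E are adjacent, so at least 2 colors are needed.
One proper 2-coloring: A=blue, B=red, C=blue, D=red, E=blue. Every edge joins two different colors.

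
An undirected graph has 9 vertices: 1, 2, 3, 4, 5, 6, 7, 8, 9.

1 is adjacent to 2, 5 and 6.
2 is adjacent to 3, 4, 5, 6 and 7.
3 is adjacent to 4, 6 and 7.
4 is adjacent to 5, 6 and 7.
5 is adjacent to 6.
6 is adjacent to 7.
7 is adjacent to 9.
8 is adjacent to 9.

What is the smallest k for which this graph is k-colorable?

2, 3, 4, 6, 7 are mutually adjacent (a clique of size 5), so at least 5 colors are needed.
5 colors suffice: color red → {2, 9}; color blue → {6, 8}; color green → {1, 4}; color yellow → {5, 7}; color purple → {3}. Each edge has distinct colors on its endpoints.

5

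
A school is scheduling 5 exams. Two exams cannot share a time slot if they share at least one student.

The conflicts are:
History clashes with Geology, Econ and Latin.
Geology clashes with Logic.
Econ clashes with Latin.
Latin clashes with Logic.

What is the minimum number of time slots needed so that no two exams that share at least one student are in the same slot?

3

History, Econ, Latin all conflict with each other, so at least 3 time slots are needed.
3 time slots suffice: time slot 1 → {Geology, Latin}; time slot 2 → {History, Logic}; time slot 3 → {Econ}. No two conflicting exams share a time slot.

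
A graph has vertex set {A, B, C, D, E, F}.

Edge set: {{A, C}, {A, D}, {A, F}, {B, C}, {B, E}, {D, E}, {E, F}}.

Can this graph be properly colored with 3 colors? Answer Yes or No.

The chromatic number is 3. The cycle C-A-D-E-B-C has odd length 5, so it cannot be 2-colored; at least 3 colors are needed.
A valid assignment using 3 colors: A=1, B=2, C=3, D=2, E=1, F=2.
That is already a proper 3-coloring.

Yes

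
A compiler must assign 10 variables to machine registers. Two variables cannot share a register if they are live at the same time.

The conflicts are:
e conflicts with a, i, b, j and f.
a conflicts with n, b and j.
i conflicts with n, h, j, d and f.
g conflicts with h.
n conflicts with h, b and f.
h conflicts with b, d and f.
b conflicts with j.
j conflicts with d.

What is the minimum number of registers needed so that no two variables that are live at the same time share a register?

4

i, n, h, f all conflict with each other, so at least 4 registers are needed.
A valid assignment using 4 registers: e=3, a=4, i=1, g=1, n=3, h=2, b=1, j=2, d=3, f=4. Each listed conflict is separated.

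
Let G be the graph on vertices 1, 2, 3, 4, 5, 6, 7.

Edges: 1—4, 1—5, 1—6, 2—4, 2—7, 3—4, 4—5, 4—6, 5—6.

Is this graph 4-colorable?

The chromatic number is 4. 1, 4, 5, 6 are mutually adjacent (a clique of size 4), so at least 4 colors are needed.
4 colors suffice: 1=c, 2=b, 3=b, 4=a, 5=d, 6=b, 7=a.
That is already a proper 4-coloring.

Yes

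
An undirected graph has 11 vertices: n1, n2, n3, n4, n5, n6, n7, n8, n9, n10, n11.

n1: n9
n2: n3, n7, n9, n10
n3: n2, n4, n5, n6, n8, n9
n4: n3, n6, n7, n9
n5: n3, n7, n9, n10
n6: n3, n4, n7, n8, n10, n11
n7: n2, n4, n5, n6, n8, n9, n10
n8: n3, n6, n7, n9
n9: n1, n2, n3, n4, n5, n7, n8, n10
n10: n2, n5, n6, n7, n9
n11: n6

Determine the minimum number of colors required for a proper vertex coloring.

n5, n7, n9, n10 are mutually adjacent (a clique of size 4), so at least 4 colors are needed.
A valid assignment using 4 colors: n1=2, n2=4, n3=2, n4=3, n5=4, n6=1, n7=2, n8=3, n9=1, n10=3, n11=2. Each edge has distinct colors on its endpoints.

4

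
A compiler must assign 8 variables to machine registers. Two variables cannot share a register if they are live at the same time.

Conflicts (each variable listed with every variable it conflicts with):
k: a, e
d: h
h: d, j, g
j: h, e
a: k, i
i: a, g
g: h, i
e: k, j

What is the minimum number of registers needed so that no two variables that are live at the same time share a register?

3

The cycle h-j-e-k-a-i-g-h has odd length 7, so it cannot be 2-colored; at least 3 registers are needed.
3 registers suffice: k=1, d=2, h=1, j=3, a=2, i=1, g=2, e=2. Each listed conflict is separated.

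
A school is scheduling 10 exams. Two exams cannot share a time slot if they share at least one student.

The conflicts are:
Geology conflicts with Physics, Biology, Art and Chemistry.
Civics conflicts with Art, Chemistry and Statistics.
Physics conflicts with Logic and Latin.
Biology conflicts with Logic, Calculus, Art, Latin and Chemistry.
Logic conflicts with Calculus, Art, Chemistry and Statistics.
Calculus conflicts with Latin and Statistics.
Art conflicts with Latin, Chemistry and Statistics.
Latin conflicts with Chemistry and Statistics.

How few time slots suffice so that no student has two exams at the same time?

Geology, Biology, Art, Chemistry pairwise conflict, so at least 4 time slots are needed.
4 time slots suffice: time slot 1 → {Physics, Calculus, Art}; time slot 2 → {Biology, Statistics}; time slot 3 → {Geology, Civics, Logic, Latin}; time slot 4 → {Chemistry}. No two conflicting exams share a time slot.

4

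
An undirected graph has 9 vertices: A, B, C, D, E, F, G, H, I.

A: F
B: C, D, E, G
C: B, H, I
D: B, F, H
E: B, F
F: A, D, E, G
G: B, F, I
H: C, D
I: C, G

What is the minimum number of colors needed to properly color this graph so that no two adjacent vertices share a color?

2

A and F are adjacent, so at least 2 colors are needed.
One proper 2-coloring: A=blue, B=red, C=blue, D=blue, E=blue, F=red, G=blue, H=red, I=red. Every edge joins two different colors.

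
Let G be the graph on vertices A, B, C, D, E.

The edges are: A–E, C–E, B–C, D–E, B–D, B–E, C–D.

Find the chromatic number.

B, C, D, E are pairwise adjacent (a clique of size 4), so at least 4 colors are needed.
4 colors suffice: A=2, B=2, C=4, D=3, E=1. Each edge has distinct colors on its endpoints.

4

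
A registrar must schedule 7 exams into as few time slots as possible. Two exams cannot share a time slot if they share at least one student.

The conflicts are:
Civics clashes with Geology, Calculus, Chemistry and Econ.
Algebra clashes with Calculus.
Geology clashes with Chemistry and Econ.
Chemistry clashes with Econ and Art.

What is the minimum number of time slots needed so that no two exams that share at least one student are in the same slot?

Civics, Geology, Chemistry, Econ all conflict with each other, so at least 4 time slots are needed.
4 time slots suffice: time slot 1 → {Civics, Algebra, Art}; time slot 2 → {Calculus, Chemistry}; time slot 3 → {Econ}; time slot 4 → {Geology}. Each listed conflict is separated.

4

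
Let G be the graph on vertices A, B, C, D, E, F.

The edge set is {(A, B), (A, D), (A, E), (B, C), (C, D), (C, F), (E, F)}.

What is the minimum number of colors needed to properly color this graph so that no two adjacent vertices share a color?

The cycle C-D-A-E-F-C has odd length 5, so it cannot be 2-colored; at least 3 colors are needed.
One proper 3-coloring: A=red, B=blue, C=red, D=blue, E=blue, F=green. Each edge has distinct colors on its endpoints.

3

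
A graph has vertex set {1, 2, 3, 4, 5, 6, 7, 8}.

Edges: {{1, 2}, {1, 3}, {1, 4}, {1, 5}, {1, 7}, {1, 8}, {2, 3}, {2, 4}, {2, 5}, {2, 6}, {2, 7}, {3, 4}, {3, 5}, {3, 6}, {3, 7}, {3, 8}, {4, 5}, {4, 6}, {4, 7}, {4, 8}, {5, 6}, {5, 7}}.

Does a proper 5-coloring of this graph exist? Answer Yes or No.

No

1, 2, 3, 4, 5, 7 form a clique, so at least 6 colors are needed.
So 5 colors are not enough.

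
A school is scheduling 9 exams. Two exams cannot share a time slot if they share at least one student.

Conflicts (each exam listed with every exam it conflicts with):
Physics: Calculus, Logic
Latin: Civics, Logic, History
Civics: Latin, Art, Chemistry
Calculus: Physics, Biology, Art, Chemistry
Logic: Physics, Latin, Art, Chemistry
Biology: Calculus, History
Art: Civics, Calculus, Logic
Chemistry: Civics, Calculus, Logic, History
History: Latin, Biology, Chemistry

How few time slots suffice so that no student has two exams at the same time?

Calculus and Biology conflict, so at least 2 time slots are needed.
Using 2 time slots: Physics=2, Latin=2, Civics=1, Calculus=1, Logic=1, Biology=2, Art=2, Chemistry=2, History=1. Each listed conflict is separated.

2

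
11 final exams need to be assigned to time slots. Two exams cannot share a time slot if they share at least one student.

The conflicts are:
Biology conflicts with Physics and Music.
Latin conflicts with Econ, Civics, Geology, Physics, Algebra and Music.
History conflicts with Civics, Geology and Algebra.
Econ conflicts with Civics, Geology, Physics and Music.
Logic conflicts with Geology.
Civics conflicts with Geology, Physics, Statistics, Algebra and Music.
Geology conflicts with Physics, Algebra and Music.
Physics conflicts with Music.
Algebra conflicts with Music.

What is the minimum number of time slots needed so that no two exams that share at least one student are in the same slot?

6

Latin, Econ, Civics, Geology, Physics, Music pairwise conflict, so at least 6 time slots are needed.
6 time slots suffice: time slot 1 → {Biology, Logic, Civics}; time slot 2 → {Geology, Statistics}; time slot 3 → {History, Music}; time slot 4 → {Latin}; time slot 5 → {Physics, Algebra}; time slot 6 → {Econ}. No two conflicting exams share a time slot.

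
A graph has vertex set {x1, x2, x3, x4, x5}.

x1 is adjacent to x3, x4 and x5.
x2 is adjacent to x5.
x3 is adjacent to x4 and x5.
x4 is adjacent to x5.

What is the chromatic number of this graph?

x1, x3, x4, x5 form a clique, so at least 4 colors are needed.
4 colors suffice: x1=Y, x2=B, x3=G, x4=B, x5=R. Every edge joins two different colors.

4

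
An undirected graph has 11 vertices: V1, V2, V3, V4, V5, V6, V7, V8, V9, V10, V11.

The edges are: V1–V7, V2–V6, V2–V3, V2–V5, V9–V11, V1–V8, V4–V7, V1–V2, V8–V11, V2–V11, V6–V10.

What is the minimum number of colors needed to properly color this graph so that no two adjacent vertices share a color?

V4 and V7 are adjacent, so at least 2 colors are needed.
2 colors suffice: color 1 → {V2, V7, V8, V9, V10}; color 2 → {V1, V3, V4, V5, V6, V11}. No two adjacent vertices share a color.

2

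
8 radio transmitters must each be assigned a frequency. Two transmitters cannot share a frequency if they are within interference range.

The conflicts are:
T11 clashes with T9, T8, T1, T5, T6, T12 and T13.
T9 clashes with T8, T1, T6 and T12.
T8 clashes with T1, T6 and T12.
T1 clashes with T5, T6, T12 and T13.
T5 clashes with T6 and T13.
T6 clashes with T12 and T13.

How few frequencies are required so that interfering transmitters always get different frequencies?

T11, T9, T8, T1, T6, T12 all conflict with each other, so at least 6 frequencies are needed.
6 frequencies suffice: frequency 1 → {T6}; frequency 2 → {T1}; frequency 3 → {T11}; frequency 4 → {T9, T13}; frequency 5 → {T8, T5}; frequency 6 → {T12}. No two conflicting transmitters share a frequency.

6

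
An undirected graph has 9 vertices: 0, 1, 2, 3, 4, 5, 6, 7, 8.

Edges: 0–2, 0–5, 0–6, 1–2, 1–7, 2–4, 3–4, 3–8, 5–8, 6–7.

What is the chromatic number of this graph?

The cycle 7-1-2-0-6-7 has odd length 5, so it cannot be 2-colored; at least 3 colors are needed.
One proper 3-coloring: 0=red, 1=red, 2=blue, 3=blue, 4=red, 5=blue, 6=green, 7=blue, 8=red. Each edge has distinct colors on its endpoints.

3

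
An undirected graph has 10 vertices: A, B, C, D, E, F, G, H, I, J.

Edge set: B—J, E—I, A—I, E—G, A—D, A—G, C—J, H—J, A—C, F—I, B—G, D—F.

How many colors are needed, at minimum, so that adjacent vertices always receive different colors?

The cycle B-J-C-A-G-B has odd length 5, so it cannot be 2-colored; at least 3 colors are needed.
A valid assignment using 3 colors: A=red, B=green, C=blue, D=blue, E=red, F=red, G=blue, H=blue, I=blue, J=red. Every edge joins two different colors.

3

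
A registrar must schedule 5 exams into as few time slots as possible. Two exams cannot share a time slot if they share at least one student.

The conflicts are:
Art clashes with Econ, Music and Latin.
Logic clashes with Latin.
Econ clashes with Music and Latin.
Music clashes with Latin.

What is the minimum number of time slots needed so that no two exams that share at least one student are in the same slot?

Art, Econ, Music, Latin pairwise conflict, so at least 4 time slots are needed.
4 time slots suffice: Art=2, Logic=2, Econ=3, Music=4, Latin=1. Every pair that conflicts lands in different time slots.

4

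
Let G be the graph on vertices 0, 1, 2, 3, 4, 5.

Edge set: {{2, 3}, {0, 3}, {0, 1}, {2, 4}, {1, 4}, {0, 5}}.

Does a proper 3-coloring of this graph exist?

The chromatic number is 3. The cycle 0-3-2-4-1-0 has odd length 5, so it cannot be 2-colored; at least 3 colors are needed.
One proper 3-coloring: 0=red, 1=blue, 2=red, 3=blue, 4=green, 5=blue.
That is already a proper 3-coloring.

Yes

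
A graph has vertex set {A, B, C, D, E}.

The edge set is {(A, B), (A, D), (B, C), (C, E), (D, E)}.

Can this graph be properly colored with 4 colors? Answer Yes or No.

The chromatic number is 3. The cycle B-C-E-D-A-B has odd length 5, so it cannot be 2-colored; at least 3 colors are needed.
3 colors suffice: color 1 → {B, E}; color 2 → {A, C}; color 3 → {D}.
Since 4 ≥ 3, a proper 4-coloring certainly exists.

Yes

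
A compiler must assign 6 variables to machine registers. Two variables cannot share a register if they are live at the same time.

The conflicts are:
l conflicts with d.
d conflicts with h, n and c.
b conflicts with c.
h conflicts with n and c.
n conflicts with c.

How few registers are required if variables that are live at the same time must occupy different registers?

d, h, n, c pairwise conflict, so at least 4 registers are needed.
Using 4 registers: l=2, d=1, b=1, h=4, n=3, c=2. Every pair that conflicts lands in different registers.

4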